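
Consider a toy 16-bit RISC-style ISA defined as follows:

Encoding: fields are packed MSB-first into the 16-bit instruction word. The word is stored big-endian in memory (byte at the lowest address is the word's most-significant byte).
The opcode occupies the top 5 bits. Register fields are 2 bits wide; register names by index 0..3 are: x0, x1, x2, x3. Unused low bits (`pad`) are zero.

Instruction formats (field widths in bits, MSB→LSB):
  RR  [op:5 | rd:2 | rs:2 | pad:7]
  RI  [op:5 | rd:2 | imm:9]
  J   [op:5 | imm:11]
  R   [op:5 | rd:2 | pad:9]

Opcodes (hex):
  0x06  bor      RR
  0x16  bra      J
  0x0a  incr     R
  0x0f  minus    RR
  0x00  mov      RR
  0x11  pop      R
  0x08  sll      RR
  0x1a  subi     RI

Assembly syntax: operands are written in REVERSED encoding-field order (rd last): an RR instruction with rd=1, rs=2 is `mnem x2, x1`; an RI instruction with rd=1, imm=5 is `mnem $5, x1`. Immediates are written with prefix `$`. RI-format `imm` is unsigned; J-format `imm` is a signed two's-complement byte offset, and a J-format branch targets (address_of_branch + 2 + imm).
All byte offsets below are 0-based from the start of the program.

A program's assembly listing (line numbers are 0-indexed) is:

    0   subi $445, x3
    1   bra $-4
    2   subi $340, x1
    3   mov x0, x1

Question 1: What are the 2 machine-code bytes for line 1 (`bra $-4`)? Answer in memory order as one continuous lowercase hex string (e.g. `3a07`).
b7fc

1. bra fields op=0x16:5|imm=-4:11 → word b7fch → b7 fc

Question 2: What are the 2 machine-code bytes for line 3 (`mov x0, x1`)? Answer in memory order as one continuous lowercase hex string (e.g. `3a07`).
0200

3. mov fields op=0x0:5|rd=1:2|rs=0:2|pad=0:7 → word 0200h → 02 00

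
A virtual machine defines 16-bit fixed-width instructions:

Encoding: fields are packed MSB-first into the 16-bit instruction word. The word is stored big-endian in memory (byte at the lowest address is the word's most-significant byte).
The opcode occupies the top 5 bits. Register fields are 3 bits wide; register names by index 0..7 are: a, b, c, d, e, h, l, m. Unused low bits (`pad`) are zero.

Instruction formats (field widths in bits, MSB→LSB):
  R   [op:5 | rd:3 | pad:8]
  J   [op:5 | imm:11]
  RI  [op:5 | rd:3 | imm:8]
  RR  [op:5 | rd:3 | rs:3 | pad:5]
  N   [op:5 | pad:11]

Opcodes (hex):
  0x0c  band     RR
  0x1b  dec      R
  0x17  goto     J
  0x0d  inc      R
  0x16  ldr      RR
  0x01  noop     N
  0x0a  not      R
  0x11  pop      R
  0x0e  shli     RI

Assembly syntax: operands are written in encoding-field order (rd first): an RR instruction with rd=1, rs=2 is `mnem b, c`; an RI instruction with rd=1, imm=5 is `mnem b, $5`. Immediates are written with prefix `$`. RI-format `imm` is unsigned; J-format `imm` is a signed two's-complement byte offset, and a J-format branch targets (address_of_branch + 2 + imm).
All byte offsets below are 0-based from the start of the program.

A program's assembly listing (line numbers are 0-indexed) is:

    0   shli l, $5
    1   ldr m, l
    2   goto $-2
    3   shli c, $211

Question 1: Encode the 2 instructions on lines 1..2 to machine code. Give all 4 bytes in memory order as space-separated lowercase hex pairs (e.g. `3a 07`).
b7 c0 bf fe

1. ldr fields op=0x16:5|rd=7:3|rs=6:3|pad=0:5 → word b7c0h → b7 c0
2. goto fields op=0x17:5|imm=-2:11 → word bffeh → bf fe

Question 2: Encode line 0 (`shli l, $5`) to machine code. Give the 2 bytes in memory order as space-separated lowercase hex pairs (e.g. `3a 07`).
76 05

L0: shli op=0xe:5|rd=6:3|imm=5:8 ⇒ 0x7605 ⇒ big 76 05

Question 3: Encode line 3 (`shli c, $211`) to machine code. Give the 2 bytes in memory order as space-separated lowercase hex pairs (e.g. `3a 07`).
72 d3

3. shli fields op=0xe:5|rd=2:3|imm=211:8 → word 72d3h → 72 d3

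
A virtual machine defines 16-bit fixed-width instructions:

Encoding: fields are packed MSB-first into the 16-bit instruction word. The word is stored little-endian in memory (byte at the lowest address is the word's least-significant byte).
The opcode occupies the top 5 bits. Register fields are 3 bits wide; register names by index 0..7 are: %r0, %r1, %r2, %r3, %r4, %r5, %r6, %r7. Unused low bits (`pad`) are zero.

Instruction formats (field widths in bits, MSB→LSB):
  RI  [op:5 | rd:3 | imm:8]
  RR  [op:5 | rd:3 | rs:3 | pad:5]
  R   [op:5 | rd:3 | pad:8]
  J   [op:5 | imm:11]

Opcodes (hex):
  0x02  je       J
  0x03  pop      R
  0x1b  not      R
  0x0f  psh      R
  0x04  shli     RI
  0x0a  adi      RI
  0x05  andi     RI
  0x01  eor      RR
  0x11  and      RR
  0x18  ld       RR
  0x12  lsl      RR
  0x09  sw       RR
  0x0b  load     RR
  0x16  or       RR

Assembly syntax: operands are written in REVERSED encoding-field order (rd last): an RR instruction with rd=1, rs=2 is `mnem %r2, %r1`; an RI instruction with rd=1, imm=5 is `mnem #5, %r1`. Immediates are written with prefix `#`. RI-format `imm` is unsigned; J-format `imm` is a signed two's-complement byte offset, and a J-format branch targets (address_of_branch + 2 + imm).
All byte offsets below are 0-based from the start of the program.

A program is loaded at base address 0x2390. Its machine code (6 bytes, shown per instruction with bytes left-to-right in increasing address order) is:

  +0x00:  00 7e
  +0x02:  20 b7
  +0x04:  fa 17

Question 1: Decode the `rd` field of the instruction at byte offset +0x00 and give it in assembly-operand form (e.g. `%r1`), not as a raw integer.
%r6

[00] 00 7e → 0x7e00
  top 5b → 0xf → psh [R]
  rd: (w>>8)&0x7=0x6 → %r6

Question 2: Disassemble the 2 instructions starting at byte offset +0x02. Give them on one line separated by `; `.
+0x02: 20 b7 ⇒ word 0xb720 (little)
  op=0xb720>>11=0x16 ⇒ or (RR)
  rd: (w>>8)&0x7=0x7 → %r7
  rs: (w>>5)&0x7=0x1 → %r1
+0x04: fa 17 ⇒ word 0x17fa (little)
  op=0x17fa>>11=0x2 ⇒ je (J)
  imm: (w>>0)&0x7ff=0x7fa (s11→-6) → #-6

or %r1, %r7; je #-6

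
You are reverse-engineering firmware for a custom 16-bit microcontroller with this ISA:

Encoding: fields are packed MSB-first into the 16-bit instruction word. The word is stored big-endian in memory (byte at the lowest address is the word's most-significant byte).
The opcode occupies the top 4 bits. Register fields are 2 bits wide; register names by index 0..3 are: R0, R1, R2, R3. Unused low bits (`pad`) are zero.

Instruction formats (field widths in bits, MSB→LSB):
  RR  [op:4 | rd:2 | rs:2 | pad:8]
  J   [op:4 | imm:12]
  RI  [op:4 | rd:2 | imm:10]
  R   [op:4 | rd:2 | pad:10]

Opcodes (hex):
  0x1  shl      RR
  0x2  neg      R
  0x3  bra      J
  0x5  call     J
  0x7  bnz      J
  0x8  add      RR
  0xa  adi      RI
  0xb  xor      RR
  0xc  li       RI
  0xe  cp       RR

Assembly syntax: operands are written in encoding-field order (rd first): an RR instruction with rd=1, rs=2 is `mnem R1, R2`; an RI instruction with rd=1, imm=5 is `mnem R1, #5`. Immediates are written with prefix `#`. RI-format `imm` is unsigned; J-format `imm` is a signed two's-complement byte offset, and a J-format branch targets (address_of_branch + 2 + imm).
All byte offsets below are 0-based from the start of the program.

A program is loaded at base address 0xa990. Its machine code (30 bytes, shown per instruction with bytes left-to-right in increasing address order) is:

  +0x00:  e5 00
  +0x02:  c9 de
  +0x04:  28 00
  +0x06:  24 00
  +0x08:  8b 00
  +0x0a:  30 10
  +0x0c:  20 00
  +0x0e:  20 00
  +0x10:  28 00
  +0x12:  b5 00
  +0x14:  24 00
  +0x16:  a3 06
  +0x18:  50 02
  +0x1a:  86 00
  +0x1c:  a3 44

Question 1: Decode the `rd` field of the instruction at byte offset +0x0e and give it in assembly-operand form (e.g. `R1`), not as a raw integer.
R0

off 0x0e: read 20 00 as big → 0x2000
  op=0x2000>>12=0x2 ⇒ neg (R)
  rd@[11:10]=0x0 ⇒ R0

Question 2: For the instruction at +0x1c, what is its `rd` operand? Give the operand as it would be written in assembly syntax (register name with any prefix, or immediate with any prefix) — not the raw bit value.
+0x1c: a3 44 ⇒ word 0xa344 (big)
  opcode bits[15:12]=0xa: adi/RI
  [11:10] rd=0 = R0
  [9:0] imm=836 = #836

R0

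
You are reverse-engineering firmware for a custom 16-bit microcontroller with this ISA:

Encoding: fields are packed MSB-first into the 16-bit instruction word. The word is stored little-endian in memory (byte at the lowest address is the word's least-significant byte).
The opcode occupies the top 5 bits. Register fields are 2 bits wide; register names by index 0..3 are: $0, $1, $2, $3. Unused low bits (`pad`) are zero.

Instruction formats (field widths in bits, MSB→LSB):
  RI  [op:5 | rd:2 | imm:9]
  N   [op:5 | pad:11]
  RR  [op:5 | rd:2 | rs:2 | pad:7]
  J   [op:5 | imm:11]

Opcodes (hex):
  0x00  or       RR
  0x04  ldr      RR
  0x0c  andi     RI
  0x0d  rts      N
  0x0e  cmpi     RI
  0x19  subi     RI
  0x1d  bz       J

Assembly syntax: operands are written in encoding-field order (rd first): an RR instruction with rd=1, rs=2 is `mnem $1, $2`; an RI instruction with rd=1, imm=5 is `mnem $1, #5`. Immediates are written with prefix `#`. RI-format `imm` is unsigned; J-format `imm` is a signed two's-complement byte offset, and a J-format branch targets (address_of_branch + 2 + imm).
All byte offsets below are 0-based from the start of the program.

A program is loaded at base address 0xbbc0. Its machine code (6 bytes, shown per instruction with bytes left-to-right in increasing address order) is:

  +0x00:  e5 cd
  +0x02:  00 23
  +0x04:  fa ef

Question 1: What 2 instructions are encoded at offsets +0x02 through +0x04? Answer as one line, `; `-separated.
ldr $1, $2; bz #-6

@+02  little-endian(00 23) = 0x2300
  op=0x2300>>11=0x4 ⇒ ldr (RR)
  [10:9] rd=1 = $1
  [8:7] rs=2 = $2
@+04  little-endian(fa ef) = 0xeffa
  op=0xeffa>>11=0x1d ⇒ bz (J)
  [10:0] imm=2042 (s11→-6) = #-6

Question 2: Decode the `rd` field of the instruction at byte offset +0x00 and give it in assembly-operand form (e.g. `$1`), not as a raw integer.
$2

off 0x00: read e5 cd as little → 0xcde5
  opcode bits[15:11]=0x19: subi/RI
  rd: (w>>9)&0x3=0x2 → $2
  imm: (w>>0)&0x1ff=0x1e5 → #485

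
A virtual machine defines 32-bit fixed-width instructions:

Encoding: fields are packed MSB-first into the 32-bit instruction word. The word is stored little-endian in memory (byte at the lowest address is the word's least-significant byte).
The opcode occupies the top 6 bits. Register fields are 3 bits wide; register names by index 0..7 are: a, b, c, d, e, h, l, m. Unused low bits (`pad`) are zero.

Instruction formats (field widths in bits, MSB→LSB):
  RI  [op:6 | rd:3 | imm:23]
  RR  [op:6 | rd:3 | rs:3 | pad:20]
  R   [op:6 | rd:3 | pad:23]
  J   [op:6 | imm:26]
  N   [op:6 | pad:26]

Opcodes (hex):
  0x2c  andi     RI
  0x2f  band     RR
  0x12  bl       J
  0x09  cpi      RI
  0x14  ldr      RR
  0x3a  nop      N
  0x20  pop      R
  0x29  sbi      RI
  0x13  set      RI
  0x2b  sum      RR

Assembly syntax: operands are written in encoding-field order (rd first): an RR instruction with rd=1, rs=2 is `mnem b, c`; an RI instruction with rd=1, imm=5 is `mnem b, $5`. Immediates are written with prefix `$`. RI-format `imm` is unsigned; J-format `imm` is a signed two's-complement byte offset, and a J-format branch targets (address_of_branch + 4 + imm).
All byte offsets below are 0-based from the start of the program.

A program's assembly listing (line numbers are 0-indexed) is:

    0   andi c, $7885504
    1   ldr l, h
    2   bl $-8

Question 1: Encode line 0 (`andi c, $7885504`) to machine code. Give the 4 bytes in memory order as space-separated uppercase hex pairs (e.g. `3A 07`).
L0: andi op=0x2c:6|rd=2:3|imm=7885504:23 ⇒ 0xb17852c0 ⇒ little c0 52 78 b1

C0 52 78 B1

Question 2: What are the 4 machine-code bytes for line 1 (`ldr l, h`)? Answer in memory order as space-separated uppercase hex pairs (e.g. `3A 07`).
00 00 50 53

L1: ldr op=0x14:6|rd=6:3|rs=5:3|pad=0:20 ⇒ 0x53500000 ⇒ little 00 00 50 53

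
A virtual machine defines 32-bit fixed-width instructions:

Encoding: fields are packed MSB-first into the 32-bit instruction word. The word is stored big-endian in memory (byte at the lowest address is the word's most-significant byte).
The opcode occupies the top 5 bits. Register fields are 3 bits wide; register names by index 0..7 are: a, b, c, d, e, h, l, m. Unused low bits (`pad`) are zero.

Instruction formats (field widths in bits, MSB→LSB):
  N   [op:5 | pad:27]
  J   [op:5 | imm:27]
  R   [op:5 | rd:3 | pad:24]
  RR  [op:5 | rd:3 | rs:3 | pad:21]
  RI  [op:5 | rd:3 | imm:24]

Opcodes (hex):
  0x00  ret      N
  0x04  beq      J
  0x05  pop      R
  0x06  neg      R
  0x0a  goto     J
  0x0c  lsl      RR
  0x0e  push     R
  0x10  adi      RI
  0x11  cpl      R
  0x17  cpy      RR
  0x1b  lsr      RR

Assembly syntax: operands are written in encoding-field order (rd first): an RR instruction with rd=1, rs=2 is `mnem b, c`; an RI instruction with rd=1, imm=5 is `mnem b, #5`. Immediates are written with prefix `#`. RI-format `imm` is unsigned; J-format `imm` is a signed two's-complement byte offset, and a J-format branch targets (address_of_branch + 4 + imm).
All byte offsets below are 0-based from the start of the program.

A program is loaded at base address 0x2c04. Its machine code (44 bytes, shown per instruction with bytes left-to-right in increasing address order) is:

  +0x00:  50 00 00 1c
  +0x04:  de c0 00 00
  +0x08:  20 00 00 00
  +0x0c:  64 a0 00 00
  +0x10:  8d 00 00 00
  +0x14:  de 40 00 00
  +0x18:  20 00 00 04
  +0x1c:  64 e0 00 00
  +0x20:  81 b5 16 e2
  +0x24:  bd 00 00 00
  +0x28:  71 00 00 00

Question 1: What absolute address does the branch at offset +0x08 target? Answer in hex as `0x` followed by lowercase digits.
0x2c10

+0x08: 20 00 00 00 ⇒ word 0x20000000 (big)
  opcode bits[31:27]=0x4: beq/J
  imm: (w>>0)&0x7ffffff=0x0 → #0
  target = base 0x2c04 + off 0x08 + 4 + imm 0 = 0x2c10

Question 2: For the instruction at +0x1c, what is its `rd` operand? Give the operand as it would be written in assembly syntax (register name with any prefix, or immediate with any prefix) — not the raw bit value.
e

@+1c  big-endian(64 e0 00 00) = 0x64e00000
  op=0x64e00000>>27=0xc ⇒ lsl (RR)
  rd@[26:24]=0x4 ⇒ e
  rs@[23:21]=0x7 ⇒ m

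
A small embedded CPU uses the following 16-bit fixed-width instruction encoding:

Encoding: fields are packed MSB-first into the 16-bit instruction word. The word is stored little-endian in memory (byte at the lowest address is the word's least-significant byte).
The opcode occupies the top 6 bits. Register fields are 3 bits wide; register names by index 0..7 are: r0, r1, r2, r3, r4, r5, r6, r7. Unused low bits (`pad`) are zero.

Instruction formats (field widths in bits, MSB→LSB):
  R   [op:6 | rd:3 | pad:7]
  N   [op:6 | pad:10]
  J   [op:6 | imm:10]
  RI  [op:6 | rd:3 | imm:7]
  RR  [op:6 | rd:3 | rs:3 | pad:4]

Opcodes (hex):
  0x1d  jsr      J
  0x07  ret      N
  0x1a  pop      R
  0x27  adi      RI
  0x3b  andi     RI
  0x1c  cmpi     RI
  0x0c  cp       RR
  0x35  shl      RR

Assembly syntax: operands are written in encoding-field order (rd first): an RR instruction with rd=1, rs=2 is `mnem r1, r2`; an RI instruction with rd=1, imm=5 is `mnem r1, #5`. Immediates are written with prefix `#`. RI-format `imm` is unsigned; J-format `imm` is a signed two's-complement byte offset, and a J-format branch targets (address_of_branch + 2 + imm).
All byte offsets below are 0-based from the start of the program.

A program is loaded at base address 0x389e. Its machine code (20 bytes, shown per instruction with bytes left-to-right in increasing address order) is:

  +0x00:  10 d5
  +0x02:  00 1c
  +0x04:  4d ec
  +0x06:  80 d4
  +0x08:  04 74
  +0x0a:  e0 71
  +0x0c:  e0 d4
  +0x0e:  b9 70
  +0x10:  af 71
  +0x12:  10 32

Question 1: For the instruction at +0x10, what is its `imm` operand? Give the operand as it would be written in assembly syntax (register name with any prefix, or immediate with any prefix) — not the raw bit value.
@+10  little-endian(af 71) = 0x71af
  top 6b → 0x1c → cmpi [RI]
  rd@[9:7]=0x3 ⇒ r3
  imm@[6:0]=0x2f ⇒ #47

#47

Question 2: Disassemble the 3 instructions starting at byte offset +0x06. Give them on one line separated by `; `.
[06] 80 d4 → 0xd480
  top 6b → 0x35 → shl [RR]
  rd: (w>>7)&0x7=0x1 → r1
  rs: (w>>4)&0x7=0x0 → r0
[08] 04 74 → 0x7404
  top 6b → 0x1d → jsr [J]
  imm: (w>>0)&0x3ff=0x4 → #4
[0a] e0 71 → 0x71e0
  top 6b → 0x1c → cmpi [RI]
  rd: (w>>7)&0x7=0x3 → r3
  imm: (w>>0)&0x7f=0x60 → #96

shl r1, r0; jsr #4; cmpi r3, #96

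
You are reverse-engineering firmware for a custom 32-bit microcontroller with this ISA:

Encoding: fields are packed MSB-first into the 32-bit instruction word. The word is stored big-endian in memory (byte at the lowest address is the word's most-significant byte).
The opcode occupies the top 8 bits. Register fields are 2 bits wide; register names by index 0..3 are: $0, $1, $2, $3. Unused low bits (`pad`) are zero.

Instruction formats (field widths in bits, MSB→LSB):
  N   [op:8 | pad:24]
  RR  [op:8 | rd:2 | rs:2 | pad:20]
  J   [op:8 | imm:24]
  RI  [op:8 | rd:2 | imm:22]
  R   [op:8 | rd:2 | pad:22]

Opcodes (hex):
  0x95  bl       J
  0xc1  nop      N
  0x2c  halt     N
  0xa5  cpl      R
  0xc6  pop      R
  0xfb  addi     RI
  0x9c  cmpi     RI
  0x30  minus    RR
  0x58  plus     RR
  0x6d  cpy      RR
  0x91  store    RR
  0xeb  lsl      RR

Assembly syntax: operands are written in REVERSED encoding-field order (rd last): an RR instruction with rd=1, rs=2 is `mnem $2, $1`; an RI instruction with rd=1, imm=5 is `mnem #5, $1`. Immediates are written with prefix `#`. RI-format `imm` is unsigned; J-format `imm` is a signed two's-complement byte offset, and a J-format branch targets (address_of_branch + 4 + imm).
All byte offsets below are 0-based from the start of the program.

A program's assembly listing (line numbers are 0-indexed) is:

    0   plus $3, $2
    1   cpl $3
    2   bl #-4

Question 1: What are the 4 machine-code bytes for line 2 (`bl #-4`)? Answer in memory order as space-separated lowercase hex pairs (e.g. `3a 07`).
95 ff ff fc

2. bl fields op=0x95:8|imm=-4:24 → word 95fffffch → 95 ff ff fc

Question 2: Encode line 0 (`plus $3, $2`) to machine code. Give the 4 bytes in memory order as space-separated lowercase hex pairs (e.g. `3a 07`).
L0: plus op=0x58:8|rd=2:2|rs=3:2|pad=0:20 ⇒ 0x58b00000 ⇒ big 58 b0 00 00

58 b0 00 00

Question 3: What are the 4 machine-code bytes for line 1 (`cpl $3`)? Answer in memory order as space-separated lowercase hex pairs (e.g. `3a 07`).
line 1 (cpl): pack op=0xa5:8|rd=3:2|pad=0:22 = 0xa5c00000; big→ a5 c0 00 00

a5 c0 00 00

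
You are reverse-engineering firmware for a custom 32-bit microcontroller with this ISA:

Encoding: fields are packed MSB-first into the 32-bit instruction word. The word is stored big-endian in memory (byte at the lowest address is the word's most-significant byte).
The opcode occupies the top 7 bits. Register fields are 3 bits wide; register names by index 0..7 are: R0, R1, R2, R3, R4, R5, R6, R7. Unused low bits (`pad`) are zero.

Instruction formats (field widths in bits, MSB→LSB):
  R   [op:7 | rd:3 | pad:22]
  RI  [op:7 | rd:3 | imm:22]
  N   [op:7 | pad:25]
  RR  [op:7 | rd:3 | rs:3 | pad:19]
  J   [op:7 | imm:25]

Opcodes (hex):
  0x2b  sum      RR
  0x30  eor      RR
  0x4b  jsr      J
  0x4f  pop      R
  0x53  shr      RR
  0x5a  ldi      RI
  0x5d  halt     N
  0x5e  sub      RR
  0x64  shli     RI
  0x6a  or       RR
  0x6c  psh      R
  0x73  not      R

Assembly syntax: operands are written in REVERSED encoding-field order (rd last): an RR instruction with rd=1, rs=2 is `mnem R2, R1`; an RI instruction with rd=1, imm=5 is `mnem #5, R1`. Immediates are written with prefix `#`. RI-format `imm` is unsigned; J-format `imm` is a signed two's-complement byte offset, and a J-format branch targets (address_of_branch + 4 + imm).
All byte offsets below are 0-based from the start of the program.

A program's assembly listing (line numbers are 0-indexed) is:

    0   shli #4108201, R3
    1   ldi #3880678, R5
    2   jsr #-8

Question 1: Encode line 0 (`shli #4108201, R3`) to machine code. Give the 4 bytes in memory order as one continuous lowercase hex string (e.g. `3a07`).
c8feafa9

L0: shli op=0x64:7|rd=3:3|imm=4108201:22 ⇒ 0xc8feafa9 ⇒ big c8 fe af a9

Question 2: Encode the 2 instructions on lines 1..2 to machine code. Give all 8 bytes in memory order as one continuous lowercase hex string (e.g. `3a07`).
b57b36e697fffff8

1. ldi fields op=0x5a:7|rd=5:3|imm=3880678:22 → word b57b36e6h → b5 7b 36 e6
2. jsr fields op=0x4b:7|imm=-8:25 → word 97fffff8h → 97 ff ff f8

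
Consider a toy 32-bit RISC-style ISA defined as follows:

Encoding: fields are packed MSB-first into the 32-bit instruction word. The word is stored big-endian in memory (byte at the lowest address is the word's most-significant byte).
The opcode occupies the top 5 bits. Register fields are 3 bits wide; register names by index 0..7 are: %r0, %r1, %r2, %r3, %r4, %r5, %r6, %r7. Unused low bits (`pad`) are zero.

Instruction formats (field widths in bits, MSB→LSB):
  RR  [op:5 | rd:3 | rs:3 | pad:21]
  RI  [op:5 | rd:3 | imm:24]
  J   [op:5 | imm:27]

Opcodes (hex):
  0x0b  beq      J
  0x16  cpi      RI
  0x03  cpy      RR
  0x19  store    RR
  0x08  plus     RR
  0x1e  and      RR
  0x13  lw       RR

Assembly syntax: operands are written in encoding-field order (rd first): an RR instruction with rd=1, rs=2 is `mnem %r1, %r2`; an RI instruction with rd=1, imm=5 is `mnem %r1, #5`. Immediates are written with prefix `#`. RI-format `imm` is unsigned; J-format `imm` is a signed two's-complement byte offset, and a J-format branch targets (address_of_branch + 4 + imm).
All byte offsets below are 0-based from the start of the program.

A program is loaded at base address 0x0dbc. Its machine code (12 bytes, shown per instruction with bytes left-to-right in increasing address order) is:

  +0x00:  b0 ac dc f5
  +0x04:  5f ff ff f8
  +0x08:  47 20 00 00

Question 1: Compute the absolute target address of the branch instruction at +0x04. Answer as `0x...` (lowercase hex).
0x0dbc

[04] 5f ff ff f8 → 0x5ffffff8
  opcode bits[31:27]=0xb: beq/J
  imm@[26:0]=0x7fffff8 (s27→-8) ⇒ #-8
  target = base 0x0dbc + off 0x04 + 4 + imm -8 = 0x0dbc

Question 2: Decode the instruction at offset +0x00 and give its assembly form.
cpi %r0, #11328757

+0x00: b0 ac dc f5 ⇒ word 0xb0acdcf5 (big)
  opcode bits[31:27]=0x16: cpi/RI
  [26:24] rd=0 = %r0
  [23:0] imm=11328757 = #11328757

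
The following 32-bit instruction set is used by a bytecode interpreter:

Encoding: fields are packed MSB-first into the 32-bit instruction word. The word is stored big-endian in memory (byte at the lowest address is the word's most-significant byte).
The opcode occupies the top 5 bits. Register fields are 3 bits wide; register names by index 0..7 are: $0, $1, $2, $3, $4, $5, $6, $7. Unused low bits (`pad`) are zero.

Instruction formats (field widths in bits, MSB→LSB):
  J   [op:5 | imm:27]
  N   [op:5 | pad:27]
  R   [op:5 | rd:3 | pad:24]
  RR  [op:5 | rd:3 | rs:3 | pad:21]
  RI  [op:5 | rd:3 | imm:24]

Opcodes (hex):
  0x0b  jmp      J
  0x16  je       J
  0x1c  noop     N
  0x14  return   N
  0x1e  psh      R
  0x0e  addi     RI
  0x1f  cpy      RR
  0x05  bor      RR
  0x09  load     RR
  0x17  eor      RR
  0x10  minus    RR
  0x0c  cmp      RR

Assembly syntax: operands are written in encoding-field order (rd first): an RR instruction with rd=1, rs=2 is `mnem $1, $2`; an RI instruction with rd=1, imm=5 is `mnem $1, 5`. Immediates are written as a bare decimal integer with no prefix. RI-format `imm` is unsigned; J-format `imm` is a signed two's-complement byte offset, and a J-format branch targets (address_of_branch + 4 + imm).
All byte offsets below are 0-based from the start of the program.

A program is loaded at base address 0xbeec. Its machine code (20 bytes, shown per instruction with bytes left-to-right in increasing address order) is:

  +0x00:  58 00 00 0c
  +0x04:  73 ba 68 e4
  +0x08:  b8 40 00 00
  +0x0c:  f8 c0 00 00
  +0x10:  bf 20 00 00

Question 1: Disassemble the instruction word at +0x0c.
cpy $0, $6

[0c] f8 c0 00 00 → 0xf8c00000
  opcode bits[31:27]=0x1f: cpy/RR
  rd: (w>>24)&0x7=0x0 → $0
  rs: (w>>21)&0x7=0x6 → $6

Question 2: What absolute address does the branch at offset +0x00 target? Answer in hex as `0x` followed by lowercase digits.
0xbefc

[00] 58 00 00 0c → 0x5800000c
  op=0x5800000c>>27=0xb ⇒ jmp (J)
  imm@[26:0]=0xc ⇒ 12
  target = base 0xbeec + off 0x00 + 4 + imm 12 = 0xbefc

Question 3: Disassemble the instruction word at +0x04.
off 0x04: read 73 ba 68 e4 as big → 0x73ba68e4
  op=0x73ba68e4>>27=0xe ⇒ addi (RI)
  rd@[26:24]=0x3 ⇒ $3
  imm@[23:0]=0xba68e4 ⇒ 12216548

addi $3, 12216548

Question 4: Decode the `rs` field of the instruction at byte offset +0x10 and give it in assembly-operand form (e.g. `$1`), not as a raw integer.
@+10  big-endian(bf 20 00 00) = 0xbf200000
  opcode bits[31:27]=0x17: eor/RR
  [26:24] rd=7 = $7
  [23:21] rs=1 = $1

$1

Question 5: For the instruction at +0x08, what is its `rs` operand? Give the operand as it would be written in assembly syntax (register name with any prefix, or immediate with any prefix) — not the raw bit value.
[08] b8 40 00 00 → 0xb8400000
  op=0xb8400000>>27=0x17 ⇒ eor (RR)
  [26:24] rd=0 = $0
  [23:21] rs=2 = $2

$2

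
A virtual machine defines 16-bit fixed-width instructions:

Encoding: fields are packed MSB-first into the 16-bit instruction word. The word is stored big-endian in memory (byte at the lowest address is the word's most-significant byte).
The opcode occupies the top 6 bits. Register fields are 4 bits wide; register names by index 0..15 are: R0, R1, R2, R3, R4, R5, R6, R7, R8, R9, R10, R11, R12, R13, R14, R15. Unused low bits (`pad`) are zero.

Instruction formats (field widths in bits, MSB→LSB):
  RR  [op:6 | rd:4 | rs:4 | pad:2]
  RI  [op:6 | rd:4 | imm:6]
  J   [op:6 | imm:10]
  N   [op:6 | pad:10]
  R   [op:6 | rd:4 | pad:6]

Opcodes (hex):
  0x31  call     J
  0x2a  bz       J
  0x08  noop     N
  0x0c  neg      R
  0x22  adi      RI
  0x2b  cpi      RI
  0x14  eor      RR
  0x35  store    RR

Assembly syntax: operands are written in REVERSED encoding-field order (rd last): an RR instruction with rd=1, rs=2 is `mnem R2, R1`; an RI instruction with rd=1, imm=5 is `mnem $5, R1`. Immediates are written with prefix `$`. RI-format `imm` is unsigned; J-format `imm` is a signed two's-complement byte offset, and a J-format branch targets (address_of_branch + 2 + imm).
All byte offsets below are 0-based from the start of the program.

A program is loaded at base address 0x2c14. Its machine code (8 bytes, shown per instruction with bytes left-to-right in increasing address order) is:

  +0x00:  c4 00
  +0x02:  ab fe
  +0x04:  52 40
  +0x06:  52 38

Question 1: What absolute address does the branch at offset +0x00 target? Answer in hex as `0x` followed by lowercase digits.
0x2c16

@+00  big-endian(c4 00) = 0xc400
  op=0xc400>>10=0x31 ⇒ call (J)
  imm: (w>>0)&0x3ff=0x0 → $0
  target = base 0x2c14 + off 0x00 + 2 + imm 0 = 0x2c16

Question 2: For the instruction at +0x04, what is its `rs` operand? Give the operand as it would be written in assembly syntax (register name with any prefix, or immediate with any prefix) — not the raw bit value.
R0

@+04  big-endian(52 40) = 0x5240
  top 6b → 0x14 → eor [RR]
  rd@[9:6]=0x9 ⇒ R9
  rs@[5:2]=0x0 ⇒ R0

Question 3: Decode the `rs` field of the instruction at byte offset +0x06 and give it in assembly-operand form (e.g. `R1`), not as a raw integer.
off 0x06: read 52 38 as big → 0x5238
  opcode bits[15:10]=0x14: eor/RR
  [9:6] rd=8 = R8
  [5:2] rs=14 = R14

R14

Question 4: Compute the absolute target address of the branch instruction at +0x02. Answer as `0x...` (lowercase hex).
off 0x02: read ab fe as big → 0xabfe
  opcode bits[15:10]=0x2a: bz/J
  imm: (w>>0)&0x3ff=0x3fe (s10→-2) → $-2
  target = base 0x2c14 + off 0x02 + 2 + imm -2 = 0x2c16

0x2c16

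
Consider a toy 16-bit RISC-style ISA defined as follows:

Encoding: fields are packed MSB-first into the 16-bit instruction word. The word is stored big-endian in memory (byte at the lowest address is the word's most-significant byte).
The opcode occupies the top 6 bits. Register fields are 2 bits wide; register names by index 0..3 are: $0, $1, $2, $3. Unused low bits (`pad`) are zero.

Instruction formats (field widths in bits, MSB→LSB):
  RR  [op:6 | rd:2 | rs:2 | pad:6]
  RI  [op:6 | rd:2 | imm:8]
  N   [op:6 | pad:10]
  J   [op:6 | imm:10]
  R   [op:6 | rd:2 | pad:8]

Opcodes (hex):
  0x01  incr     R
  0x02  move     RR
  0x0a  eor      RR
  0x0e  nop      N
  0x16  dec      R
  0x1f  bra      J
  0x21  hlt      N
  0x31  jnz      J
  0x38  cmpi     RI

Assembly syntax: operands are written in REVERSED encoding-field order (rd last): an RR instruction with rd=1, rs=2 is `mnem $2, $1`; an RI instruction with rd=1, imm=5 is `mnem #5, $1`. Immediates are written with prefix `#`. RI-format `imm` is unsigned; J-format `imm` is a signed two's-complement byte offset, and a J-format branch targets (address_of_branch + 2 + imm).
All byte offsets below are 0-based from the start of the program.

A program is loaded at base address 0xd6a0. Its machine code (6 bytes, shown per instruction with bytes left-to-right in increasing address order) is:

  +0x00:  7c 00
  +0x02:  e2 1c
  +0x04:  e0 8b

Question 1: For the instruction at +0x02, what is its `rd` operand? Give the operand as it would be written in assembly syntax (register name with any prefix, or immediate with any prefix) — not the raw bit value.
$2

off 0x02: read e2 1c as big → 0xe21c
  opcode bits[15:10]=0x38: cmpi/RI
  rd@[9:8]=0x2 ⇒ $2
  imm@[7:0]=0x1c ⇒ #28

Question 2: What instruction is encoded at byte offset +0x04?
+0x04: e0 8b ⇒ word 0xe08b (big)
  opcode bits[15:10]=0x38: cmpi/RI
  rd@[9:8]=0x0 ⇒ $0
  imm@[7:0]=0x8b ⇒ #139

cmpi #139, $0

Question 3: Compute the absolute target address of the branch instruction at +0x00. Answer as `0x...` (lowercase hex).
0xd6a2

+0x00: 7c 00 ⇒ word 0x7c00 (big)
  opcode bits[15:10]=0x1f: bra/J
  imm@[9:0]=0x0 ⇒ #0
  target = base 0xd6a0 + off 0x00 + 2 + imm 0 = 0xd6a2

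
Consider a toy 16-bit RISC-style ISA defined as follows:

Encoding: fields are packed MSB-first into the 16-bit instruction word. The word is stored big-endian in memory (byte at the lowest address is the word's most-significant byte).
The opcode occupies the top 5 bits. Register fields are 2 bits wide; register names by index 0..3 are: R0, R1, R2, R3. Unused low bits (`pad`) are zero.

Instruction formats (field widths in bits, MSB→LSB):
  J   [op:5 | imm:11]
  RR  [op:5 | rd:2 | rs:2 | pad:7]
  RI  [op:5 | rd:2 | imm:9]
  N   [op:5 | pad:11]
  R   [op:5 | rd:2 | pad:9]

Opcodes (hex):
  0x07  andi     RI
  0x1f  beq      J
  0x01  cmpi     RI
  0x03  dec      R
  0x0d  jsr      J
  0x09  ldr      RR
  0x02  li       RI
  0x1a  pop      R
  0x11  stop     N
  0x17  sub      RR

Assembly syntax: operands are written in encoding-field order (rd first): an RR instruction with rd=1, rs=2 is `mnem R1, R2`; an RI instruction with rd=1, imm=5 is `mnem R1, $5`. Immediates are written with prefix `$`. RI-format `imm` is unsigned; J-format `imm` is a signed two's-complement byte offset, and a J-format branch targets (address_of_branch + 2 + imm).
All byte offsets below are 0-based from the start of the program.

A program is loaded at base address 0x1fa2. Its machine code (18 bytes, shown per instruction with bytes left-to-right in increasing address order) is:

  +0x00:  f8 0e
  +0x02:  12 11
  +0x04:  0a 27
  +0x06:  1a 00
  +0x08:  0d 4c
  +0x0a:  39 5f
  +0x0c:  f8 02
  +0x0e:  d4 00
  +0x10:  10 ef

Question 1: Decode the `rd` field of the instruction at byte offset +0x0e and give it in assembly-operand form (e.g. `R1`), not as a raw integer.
R2

[0e] d4 00 → 0xd400
  top 5b → 0x1a → pop [R]
  [10:9] rd=2 = R2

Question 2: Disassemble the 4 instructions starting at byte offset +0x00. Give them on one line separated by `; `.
beq $14; li R1, $17; cmpi R1, $39; dec R1

off 0x00: read f8 0e as big → 0xf80e
  op=0xf80e>>11=0x1f ⇒ beq (J)
  [10:0] imm=14 = $14
off 0x02: read 12 11 as big → 0x1211
  op=0x1211>>11=0x2 ⇒ li (RI)
  [10:9] rd=1 = R1
  [8:0] imm=17 = $17
off 0x04: read 0a 27 as big → 0x0a27
  op=0x0a27>>11=0x1 ⇒ cmpi (RI)
  [10:9] rd=1 = R1
  [8:0] imm=39 = $39
off 0x06: read 1a 00 as big → 0x1a00
  op=0x1a00>>11=0x3 ⇒ dec (R)
  [10:9] rd=1 = R1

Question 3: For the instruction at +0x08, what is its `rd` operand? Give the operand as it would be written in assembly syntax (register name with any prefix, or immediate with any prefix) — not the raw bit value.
[08] 0d 4c → 0x0d4c
  opcode bits[15:11]=0x1: cmpi/RI
  [10:9] rd=2 = R2
  [8:0] imm=332 = $332

R2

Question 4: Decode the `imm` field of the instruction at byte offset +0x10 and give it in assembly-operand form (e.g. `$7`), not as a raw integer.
$239

@+10  big-endian(10 ef) = 0x10ef
  top 5b → 0x2 → li [RI]
  rd@[10:9]=0x0 ⇒ R0
  imm@[8:0]=0xef ⇒ $239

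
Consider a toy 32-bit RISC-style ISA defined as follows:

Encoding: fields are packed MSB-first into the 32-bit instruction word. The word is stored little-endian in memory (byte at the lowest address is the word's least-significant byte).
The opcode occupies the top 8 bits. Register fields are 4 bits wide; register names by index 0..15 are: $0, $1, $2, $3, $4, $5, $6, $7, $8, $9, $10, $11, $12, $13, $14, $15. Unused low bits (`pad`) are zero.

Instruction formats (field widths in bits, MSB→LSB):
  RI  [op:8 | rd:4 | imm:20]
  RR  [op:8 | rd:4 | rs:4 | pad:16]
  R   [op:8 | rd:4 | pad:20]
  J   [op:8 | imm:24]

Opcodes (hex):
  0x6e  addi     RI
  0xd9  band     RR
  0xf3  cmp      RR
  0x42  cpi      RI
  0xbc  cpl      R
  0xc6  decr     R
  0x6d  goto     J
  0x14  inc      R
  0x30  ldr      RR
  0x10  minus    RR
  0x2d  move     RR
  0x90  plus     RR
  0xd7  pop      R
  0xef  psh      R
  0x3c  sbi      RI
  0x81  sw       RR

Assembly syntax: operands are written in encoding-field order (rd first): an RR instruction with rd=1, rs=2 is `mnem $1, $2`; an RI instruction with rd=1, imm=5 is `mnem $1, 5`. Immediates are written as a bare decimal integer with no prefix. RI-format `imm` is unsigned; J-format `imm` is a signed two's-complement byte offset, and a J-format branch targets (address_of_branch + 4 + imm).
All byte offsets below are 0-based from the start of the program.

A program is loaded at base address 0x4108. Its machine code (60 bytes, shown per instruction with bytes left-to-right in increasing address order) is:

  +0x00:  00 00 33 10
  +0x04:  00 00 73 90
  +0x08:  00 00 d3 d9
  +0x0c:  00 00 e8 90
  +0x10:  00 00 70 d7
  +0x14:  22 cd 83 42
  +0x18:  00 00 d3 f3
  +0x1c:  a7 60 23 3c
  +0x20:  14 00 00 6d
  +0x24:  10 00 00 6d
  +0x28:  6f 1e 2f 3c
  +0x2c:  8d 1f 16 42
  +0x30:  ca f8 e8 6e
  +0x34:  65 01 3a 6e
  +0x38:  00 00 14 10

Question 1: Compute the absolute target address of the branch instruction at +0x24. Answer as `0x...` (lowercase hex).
0x4140

+0x24: 10 00 00 6d ⇒ word 0x6d000010 (little)
  op=0x6d000010>>24=0x6d ⇒ goto (J)
  imm@[23:0]=0x10 ⇒ 16
  target = base 0x4108 + off 0x24 + 4 + imm 16 = 0x4140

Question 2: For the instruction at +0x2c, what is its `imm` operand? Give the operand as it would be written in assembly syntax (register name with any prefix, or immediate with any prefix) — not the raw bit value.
off 0x2c: read 8d 1f 16 42 as little → 0x42161f8d
  opcode bits[31:24]=0x42: cpi/RI
  rd: (w>>20)&0xf=0x1 → $1
  imm: (w>>0)&0xfffff=0x61f8d → 401293

401293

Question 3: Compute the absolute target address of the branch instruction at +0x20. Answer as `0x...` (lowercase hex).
0x4140

@+20  little-endian(14 00 00 6d) = 0x6d000014
  top 8b → 0x6d → goto [J]
  imm@[23:0]=0x14 ⇒ 20
  target = base 0x4108 + off 0x20 + 4 + imm 20 = 0x4140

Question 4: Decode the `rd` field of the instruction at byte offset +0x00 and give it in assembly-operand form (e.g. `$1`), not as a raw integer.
@+00  little-endian(00 00 33 10) = 0x10330000
  op=0x10330000>>24=0x10 ⇒ minus (RR)
  rd: (w>>20)&0xf=0x3 → $3
  rs: (w>>16)&0xf=0x3 → $3

$3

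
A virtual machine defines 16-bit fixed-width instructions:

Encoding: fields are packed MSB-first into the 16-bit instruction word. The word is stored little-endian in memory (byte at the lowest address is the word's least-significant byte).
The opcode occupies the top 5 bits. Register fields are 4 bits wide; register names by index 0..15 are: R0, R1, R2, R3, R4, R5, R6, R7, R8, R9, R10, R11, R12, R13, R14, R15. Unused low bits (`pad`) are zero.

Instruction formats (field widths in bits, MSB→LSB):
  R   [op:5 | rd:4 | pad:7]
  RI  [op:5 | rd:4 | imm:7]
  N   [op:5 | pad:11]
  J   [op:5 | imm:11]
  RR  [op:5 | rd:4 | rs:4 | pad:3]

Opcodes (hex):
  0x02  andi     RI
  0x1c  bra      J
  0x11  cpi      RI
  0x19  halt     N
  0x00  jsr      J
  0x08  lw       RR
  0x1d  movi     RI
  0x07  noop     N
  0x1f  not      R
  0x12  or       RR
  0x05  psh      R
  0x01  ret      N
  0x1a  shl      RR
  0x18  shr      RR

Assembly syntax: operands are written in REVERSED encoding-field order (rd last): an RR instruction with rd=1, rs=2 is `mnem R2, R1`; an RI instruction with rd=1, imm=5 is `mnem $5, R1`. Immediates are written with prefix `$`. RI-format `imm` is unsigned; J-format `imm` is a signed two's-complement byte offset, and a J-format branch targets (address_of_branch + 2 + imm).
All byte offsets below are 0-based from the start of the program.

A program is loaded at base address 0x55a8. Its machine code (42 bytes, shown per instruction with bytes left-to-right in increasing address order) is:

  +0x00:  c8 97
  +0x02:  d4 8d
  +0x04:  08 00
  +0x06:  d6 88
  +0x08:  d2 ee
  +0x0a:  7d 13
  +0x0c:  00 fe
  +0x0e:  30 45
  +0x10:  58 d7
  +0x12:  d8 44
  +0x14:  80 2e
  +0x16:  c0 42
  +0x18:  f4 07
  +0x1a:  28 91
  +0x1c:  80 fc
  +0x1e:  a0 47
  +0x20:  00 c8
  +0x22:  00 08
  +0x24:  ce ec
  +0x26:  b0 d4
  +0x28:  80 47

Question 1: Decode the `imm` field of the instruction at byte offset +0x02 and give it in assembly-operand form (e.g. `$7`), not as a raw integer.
$84

off 0x02: read d4 8d as little → 0x8dd4
  opcode bits[15:11]=0x11: cpi/RI
  [10:7] rd=11 = R11
  [6:0] imm=84 = $84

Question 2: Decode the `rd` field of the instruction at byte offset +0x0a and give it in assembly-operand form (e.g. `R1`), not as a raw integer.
R6

+0x0a: 7d 13 ⇒ word 0x137d (little)
  top 5b → 0x2 → andi [RI]
  rd: (w>>7)&0xf=0x6 → R6
  imm: (w>>0)&0x7f=0x7d → $125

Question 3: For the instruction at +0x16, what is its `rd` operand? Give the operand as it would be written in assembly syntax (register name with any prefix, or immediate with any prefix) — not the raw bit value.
+0x16: c0 42 ⇒ word 0x42c0 (little)
  top 5b → 0x8 → lw [RR]
  rd: (w>>7)&0xf=0x5 → R5
  rs: (w>>3)&0xf=0x8 → R8

R5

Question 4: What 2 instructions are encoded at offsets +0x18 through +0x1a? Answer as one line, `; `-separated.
jsr $-12; or R5, R2

off 0x18: read f4 07 as little → 0x07f4
  op=0x07f4>>11=0x0 ⇒ jsr (J)
  imm: (w>>0)&0x7ff=0x7f4 (s11→-12) → $-12
off 0x1a: read 28 91 as little → 0x9128
  op=0x9128>>11=0x12 ⇒ or (RR)
  rd: (w>>7)&0xf=0x2 → R2
  rs: (w>>3)&0xf=0x5 → R5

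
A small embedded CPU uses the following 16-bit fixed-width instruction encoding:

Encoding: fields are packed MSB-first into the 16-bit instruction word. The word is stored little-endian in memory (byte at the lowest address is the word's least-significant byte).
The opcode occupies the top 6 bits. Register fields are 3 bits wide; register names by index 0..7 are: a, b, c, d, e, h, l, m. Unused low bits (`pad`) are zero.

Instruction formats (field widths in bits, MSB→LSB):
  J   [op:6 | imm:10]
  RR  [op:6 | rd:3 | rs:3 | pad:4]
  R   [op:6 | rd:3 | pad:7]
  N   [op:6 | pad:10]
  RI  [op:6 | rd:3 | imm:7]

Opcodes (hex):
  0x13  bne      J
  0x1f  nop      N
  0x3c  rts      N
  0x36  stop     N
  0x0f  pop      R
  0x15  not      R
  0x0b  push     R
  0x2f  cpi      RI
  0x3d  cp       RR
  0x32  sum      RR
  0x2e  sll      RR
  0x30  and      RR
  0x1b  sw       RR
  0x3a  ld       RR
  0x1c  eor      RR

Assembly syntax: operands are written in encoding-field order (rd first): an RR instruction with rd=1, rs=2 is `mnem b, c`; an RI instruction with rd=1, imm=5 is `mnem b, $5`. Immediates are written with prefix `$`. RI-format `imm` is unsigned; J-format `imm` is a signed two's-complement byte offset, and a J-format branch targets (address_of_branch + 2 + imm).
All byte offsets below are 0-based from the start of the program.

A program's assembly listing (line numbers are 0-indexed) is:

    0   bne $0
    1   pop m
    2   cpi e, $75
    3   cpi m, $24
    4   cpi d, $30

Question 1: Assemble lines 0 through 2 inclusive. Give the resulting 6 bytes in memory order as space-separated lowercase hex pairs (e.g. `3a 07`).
L0: bne op=0x13:6|imm=0:10 ⇒ 0x4c00 ⇒ little 00 4c
L1: pop op=0xf:6|rd=7:3|pad=0:7 ⇒ 0x3f80 ⇒ little 80 3f
L2: cpi op=0x2f:6|rd=4:3|imm=75:7 ⇒ 0xbe4b ⇒ little 4b be

00 4c 80 3f 4b be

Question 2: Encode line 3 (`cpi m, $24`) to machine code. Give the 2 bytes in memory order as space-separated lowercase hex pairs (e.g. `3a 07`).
98 bf

L3: cpi op=0x2f:6|rd=7:3|imm=24:7 ⇒ 0xbf98 ⇒ little 98 bf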